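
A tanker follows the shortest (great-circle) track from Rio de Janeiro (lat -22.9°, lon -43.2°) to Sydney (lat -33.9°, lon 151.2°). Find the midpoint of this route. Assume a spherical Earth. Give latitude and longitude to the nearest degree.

≈ lat -76°, lon -104°

Convert each endpoint to a unit vector on the sphere (x = cos φ cos λ, y = cos φ sin λ, z = sin φ).
The central angle between the endpoints is δ = arccos(p₁·p₂) ≈ 2.122 rad (121.6°).
Interpolate at f = 1/2 with slerp weights a = sin((1−f)δ)/sin δ ≈ 1.024, b = sin(fδ)/sin δ ≈ 1.024.
p = a·p₁ + b·p₂ ≈ (-0.057, -0.236, -0.970); φ = arcsin(p_z) ≈ -75.93°, λ = atan2(p_y, p_x) ≈ -103.60°.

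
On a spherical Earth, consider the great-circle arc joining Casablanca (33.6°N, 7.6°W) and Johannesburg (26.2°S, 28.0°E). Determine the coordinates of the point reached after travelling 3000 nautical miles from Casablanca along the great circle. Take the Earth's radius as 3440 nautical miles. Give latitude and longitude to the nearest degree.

≈ 10°S, 18°E

Convert each endpoint to a unit vector on the sphere (x = cos φ cos λ, y = cos φ sin λ, z = sin φ).
The central angle between the endpoints is δ = arccos(p₁·p₂) ≈ 1.199 rad (68.7°). The total great-circle distance is δ·R ≈ 1.199 × 3440 ≈ 4124 nmi, so the target fraction is f = 3000/4124 ≈ 0.727.
Interpolate at f ≈ 0.727 with slerp weights a = sin((1−f)δ)/sin δ ≈ 0.345, b = sin(fδ)/sin δ ≈ 0.822.
p = a·p₁ + b·p₂ ≈ (0.936, 0.308, -0.172); φ = arcsin(p_z) ≈ -9.91°, λ = atan2(p_y, p_x) ≈ 18.23°.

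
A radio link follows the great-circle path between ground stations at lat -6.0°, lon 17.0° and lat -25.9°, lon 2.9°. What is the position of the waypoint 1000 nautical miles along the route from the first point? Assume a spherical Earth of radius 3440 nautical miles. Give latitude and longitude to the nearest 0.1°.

Convert each endpoint to a unit vector on the sphere (x = cos φ cos λ, y = cos φ sin λ, z = sin φ).
The central angle between the endpoints is δ = arccos(p₁·p₂) ≈ 0.419 rad (24.0°). The total great-circle distance is δ·R ≈ 0.419 × 3440 ≈ 1443 nmi, so the target fraction is f = 1000/1443 ≈ 0.693.
Interpolate at f ≈ 0.693 with slerp weights a = sin((1−f)δ)/sin δ ≈ 0.315, b = sin(fδ)/sin δ ≈ 0.704.
p = a·p₁ + b·p₂ ≈ (0.932, 0.124, -0.340); φ = arcsin(p_z) ≈ -19.90°, λ = atan2(p_y, p_x) ≈ 7.56°.

≈ lat -19.9°, lon 7.6°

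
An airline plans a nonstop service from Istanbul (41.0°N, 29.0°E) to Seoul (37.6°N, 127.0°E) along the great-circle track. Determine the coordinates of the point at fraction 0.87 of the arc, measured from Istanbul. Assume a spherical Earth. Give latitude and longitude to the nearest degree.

≈ 43°N, 117°E

Write both endpoints as unit vectors p₁, p₂ with components (cos φ cos λ, cos φ sin λ, sin φ).
The central angle between the endpoints is δ = arccos(p₁·p₂) ≈ 1.248 rad (71.5°).
Interpolate at f = 0.87 with slerp weights a = sin((1−f)δ)/sin δ ≈ 0.170, b = sin(fδ)/sin δ ≈ 0.933.
p = a·p₁ + b·p₂ ≈ (-0.332, 0.653, 0.681); φ = arcsin(p_z) ≈ 42.92°, λ = atan2(p_y, p_x) ≈ 116.99°.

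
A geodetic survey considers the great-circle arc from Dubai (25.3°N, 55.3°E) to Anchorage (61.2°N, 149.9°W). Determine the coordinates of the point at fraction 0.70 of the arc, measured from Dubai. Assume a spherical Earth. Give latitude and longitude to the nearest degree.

≈ (79°N, 138°E)

Write both endpoints as unit vectors p₁, p₂ with components (cos φ cos λ, cos φ sin λ, sin φ).
The central angle between the endpoints is δ = arccos(p₁·p₂) ≈ 1.590 rad (91.1°).
Interpolate at f = 0.70 with slerp weights a = sin((1−f)δ)/sin δ ≈ 0.459, b = sin(fδ)/sin δ ≈ 0.897.
p = a·p₁ + b·p₂ ≈ (-0.138, 0.125, 0.983); φ = arcsin(p_z) ≈ 79.30°, λ = atan2(p_y, p_x) ≈ 137.84°.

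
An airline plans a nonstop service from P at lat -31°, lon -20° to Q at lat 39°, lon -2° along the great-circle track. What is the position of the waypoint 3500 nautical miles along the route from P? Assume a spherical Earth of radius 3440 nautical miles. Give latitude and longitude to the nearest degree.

The haversine formula gives a central angle δ ≈ 1.256 rad (72.0°) between the endpoints. The total great-circle distance is δ·R ≈ 1.256 × 3440 ≈ 4321 nmi, so the target fraction is f = 3500/4321 ≈ 0.810.
Interpolate at f ≈ 0.810 with slerp weights a = sin((1−f)δ)/sin δ ≈ 0.249, b = sin(fδ)/sin δ ≈ 0.895.
p = a·p₁ + b·p₂ ≈ (0.895, -0.097, 0.435); φ = arcsin(p_z) ≈ 25.78°, λ = atan2(p_y, p_x) ≈ -6.20°.

≈ lat 26°, lon -6°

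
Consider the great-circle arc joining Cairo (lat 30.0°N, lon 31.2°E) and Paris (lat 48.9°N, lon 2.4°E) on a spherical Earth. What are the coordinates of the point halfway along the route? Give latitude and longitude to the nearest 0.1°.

≈ lat 40.3°N, lon 18.8°E

Write both endpoints as unit vectors p₁, p₂ with components (cos φ cos λ, cos φ sin λ, sin φ).
The central angle between the endpoints is δ = arccos(p₁·p₂) ≈ 0.504 rad (28.9°).
Interpolate at f = 1/2 with slerp weights a = sin((1−f)δ)/sin δ ≈ 0.516, b = sin(fδ)/sin δ ≈ 0.516.
p = a·p₁ + b·p₂ ≈ (0.722, 0.246, 0.647); φ = arcsin(p_z) ≈ 40.33°, λ = atan2(p_y, p_x) ≈ 18.81°.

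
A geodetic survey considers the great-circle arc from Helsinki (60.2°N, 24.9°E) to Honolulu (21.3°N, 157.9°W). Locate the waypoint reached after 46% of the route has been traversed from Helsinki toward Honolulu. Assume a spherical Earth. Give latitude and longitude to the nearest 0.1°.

≈ 74.4°N, 162.1°W

From cos δ = sin φ₁ sin φ₂ + cos φ₁ cos φ₂ cos Δλ, the central angle is δ ≈ 1.719 rad (98.5°).
Interpolate at f = 0.46 with slerp weights a = sin((1−f)δ)/sin δ ≈ 0.809, b = sin(fδ)/sin δ ≈ 0.719.
p = a·p₁ + b·p₂ ≈ (-0.256, -0.083, 0.963); φ = arcsin(p_z) ≈ 74.42°, λ = atan2(p_y, p_x) ≈ -162.10°.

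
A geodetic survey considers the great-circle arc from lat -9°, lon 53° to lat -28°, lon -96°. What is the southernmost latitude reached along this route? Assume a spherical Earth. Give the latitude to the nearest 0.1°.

≈ -52.6°

The great circle lies in the plane with unit normal n̂ = (p₁ × p₂)/|p₁ × p₂|.
Here n̂_z ≈ -0.608; the vertex latitude is φ_max = arccos|n̂_z| ≈ 52.6°.
Check via Clairaut: cos φ_max = |cos φ₁| · sin C = cos(9.0°)·sin(142.0°) ≈ 0.608, again giving ≈ 52.6°.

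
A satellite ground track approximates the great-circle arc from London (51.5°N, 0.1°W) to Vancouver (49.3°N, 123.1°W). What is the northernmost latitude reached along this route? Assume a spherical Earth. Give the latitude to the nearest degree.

The great circle lies in the plane with unit normal n̂ = (p₁ × p₂)/|p₁ × p₂|.
Here n̂_z ≈ -0.367; the vertex latitude is φ_max = arccos|n̂_z| ≈ 68.5°.
Check via Clairaut: cos φ_max = |cos φ₁| · sin C = cos(51.5°)·sin(36.1°) ≈ 0.367, again giving ≈ 68.5°.

≈ 68°N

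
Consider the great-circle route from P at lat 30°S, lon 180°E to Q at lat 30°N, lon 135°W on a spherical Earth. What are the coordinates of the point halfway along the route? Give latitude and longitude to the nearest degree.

≈ lat 0°N, lon 158°W

Write both endpoints as unit vectors p₁, p₂ with components (cos φ cos λ, cos φ sin λ, sin φ).
The central angle between the endpoints is δ = arccos(p₁·p₂) ≈ 1.287 rad (73.7°).
Interpolate at f = 1/2 with slerp weights a = sin((1−f)δ)/sin δ ≈ 0.625, b = sin(fδ)/sin δ ≈ 0.625.
p = a·p₁ + b·p₂ ≈ (-0.924, -0.383, 0.000); φ = arcsin(p_z) ≈ 0.00°, λ = atan2(p_y, p_x) ≈ -157.50°.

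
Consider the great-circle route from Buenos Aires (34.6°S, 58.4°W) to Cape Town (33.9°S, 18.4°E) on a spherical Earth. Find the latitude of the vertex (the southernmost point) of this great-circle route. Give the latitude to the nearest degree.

The great circle lies in the plane with unit normal n̂ = (p₁ × p₂)/|p₁ × p₂|.
Here n̂_z ≈ +0.755; the vertex latitude is φ_max = arccos|n̂_z| ≈ 41.0°.
Check via Clairaut: cos φ_max = |cos φ₁| · sin C = cos(34.6°)·sin(113.5°) ≈ 0.755, again giving ≈ 41.0°.

≈ 41°S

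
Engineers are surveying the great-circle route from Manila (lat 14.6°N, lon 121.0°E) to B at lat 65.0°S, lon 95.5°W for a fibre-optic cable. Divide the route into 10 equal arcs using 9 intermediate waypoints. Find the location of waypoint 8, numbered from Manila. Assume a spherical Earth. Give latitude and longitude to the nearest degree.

≈ lat 72°S, lon 165°W

The haversine formula gives a central angle δ ≈ 2.162 rad (123.9°) between the endpoints.
Interpolate at f = 8/10 with slerp weights a = sin((1−f)δ)/sin δ ≈ 0.505, b = sin(fδ)/sin δ ≈ 1.189.
p = a·p₁ + b·p₂ ≈ (-0.300, -0.082, -0.951); φ = arcsin(p_z) ≈ -71.90°, λ = atan2(p_y, p_x) ≈ -164.75°.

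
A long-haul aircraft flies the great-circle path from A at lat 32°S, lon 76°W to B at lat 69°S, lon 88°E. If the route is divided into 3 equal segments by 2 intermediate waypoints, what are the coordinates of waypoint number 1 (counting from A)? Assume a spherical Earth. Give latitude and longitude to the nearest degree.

Convert each endpoint to a unit vector on the sphere (x = cos φ cos λ, y = cos φ sin λ, z = sin φ).
The central angle between the endpoints is δ = arccos(p₁·p₂) ≈ 1.367 rad (78.3°).
Interpolate at f = 1/3 with slerp weights a = sin((1−f)δ)/sin δ ≈ 0.807, b = sin(fδ)/sin δ ≈ 0.449.
p = a·p₁ + b·p₂ ≈ (0.171, -0.503, -0.847); φ = arcsin(p_z) ≈ -57.90°, λ = atan2(p_y, p_x) ≈ -71.21°.

≈ lat 58°S, lon 71°W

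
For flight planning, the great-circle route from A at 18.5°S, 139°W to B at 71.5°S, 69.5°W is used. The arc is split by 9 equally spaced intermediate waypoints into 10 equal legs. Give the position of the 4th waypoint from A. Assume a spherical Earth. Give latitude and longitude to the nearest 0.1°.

≈ 43.1°S, 127.6°W

Write both endpoints as unit vectors p₁, p₂ with components (cos φ cos λ, cos φ sin λ, sin φ).
The central angle between the endpoints is δ = arccos(p₁·p₂) ≈ 1.152 rad (66.0°).
Interpolate at f = 4/10 with slerp weights a = sin((1−f)δ)/sin δ ≈ 0.698, b = sin(fδ)/sin δ ≈ 0.487.
p = a·p₁ + b·p₂ ≈ (-0.445, -0.579, -0.683); φ = arcsin(p_z) ≈ -43.08°, λ = atan2(p_y, p_x) ≈ -127.57°.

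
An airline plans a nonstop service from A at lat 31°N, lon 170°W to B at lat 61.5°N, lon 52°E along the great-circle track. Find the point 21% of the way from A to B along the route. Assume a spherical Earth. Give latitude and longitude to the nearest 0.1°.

Write both endpoints as unit vectors p₁, p₂ with components (cos φ cos λ, cos φ sin λ, sin φ).
The central angle between the endpoints is δ = arccos(p₁·p₂) ≈ 1.422 rad (81.4°).
Interpolate at f = 0.21 with slerp weights a = sin((1−f)δ)/sin δ ≈ 0.912, b = sin(fδ)/sin δ ≈ 0.297.
p = a·p₁ + b·p₂ ≈ (-0.682, -0.024, 0.731); φ = arcsin(p_z) ≈ 46.96°, λ = atan2(p_y, p_x) ≈ -178.00°.

≈ lat 47.0°N, lon 178.0°W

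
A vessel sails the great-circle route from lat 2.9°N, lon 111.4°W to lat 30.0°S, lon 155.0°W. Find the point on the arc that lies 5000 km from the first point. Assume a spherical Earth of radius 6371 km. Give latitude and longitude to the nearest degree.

≈ lat 26°S, lon 147°W

Convert each endpoint to a unit vector on the sphere (x = cos φ cos λ, y = cos φ sin λ, z = sin φ).
The central angle between the endpoints is δ = arccos(p₁·p₂) ≈ 0.926 rad (53.1°). The total great-circle distance is δ·R ≈ 0.926 × 6371 ≈ 5899 km, so the target fraction is f = 5000/5899 ≈ 0.848.
Interpolate at f ≈ 0.848 with slerp weights a = sin((1−f)δ)/sin δ ≈ 0.176, b = sin(fδ)/sin δ ≈ 0.884.
p = a·p₁ + b·p₂ ≈ (-0.758, -0.487, -0.433); φ = arcsin(p_z) ≈ -25.67°, λ = atan2(p_y, p_x) ≈ -147.27°.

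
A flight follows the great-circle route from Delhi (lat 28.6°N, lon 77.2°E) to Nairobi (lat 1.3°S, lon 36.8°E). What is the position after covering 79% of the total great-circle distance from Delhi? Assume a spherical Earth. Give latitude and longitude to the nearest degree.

Convert each endpoint to a unit vector on the sphere (x = cos φ cos λ, y = cos φ sin λ, z = sin φ).
The central angle between the endpoints is δ = arccos(p₁·p₂) ≈ 0.853 rad (48.9°).
Interpolate at f = 0.79 with slerp weights a = sin((1−f)δ)/sin δ ≈ 0.237, b = sin(fδ)/sin δ ≈ 0.828.
p = a·p₁ + b·p₂ ≈ (0.709, 0.699, 0.094); φ = arcsin(p_z) ≈ 5.42°, λ = atan2(p_y, p_x) ≈ 44.57°.

≈ lat 5°N, lon 45°E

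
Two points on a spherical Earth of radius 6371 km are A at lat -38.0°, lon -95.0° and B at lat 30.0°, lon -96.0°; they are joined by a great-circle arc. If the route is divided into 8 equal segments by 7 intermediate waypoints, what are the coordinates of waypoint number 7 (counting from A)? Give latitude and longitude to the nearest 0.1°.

≈ lat 21.5°, lon -95.9°

Convert each endpoint to a unit vector on the sphere (x = cos φ cos λ, y = cos φ sin λ, z = sin φ).
The central angle between the endpoints is δ = arccos(p₁·p₂) ≈ 1.187 rad (68.0°).
Interpolate at f = 7/8 with slerp weights a = sin((1−f)δ)/sin δ ≈ 0.159, b = sin(fδ)/sin δ ≈ 0.929.
p = a·p₁ + b·p₂ ≈ (-0.095, -0.926, 0.367); φ = arcsin(p_z) ≈ 21.50°, λ = atan2(p_y, p_x) ≈ -95.86°.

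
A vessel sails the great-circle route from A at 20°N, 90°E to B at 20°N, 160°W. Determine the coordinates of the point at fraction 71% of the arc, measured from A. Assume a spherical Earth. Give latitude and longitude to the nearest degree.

≈ 30°N, 170°E

The haversine formula gives a central angle δ ≈ 1.757 rad (100.7°) between the endpoints.
Interpolate at f = 0.71 with slerp weights a = sin((1−f)δ)/sin δ ≈ 0.496, b = sin(fδ)/sin δ ≈ 0.965.
p = a·p₁ + b·p₂ ≈ (-0.852, 0.156, 0.500); φ = arcsin(p_z) ≈ 29.98°, λ = atan2(p_y, p_x) ≈ 169.60°.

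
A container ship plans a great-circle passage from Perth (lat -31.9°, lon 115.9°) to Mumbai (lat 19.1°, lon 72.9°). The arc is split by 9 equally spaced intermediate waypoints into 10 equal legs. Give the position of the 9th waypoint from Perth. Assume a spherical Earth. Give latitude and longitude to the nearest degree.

The haversine formula gives a central angle δ ≈ 1.144 rad (65.6°) between the endpoints.
Interpolate at f = 9/10 with slerp weights a = sin((1−f)δ)/sin δ ≈ 0.125, b = sin(fδ)/sin δ ≈ 0.942.
p = a·p₁ + b·p₂ ≈ (0.215, 0.946, 0.242); φ = arcsin(p_z) ≈ 13.99°, λ = atan2(p_y, p_x) ≈ 77.19°.

≈ lat 14°, lon 77°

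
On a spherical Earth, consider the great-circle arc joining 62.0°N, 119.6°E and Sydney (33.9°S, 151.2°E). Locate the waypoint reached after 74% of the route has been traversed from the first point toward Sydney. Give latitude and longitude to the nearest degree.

Write both endpoints as unit vectors p₁, p₂ with components (cos φ cos λ, cos φ sin λ, sin φ).
The central angle between the endpoints is δ = arccos(p₁·p₂) ≈ 1.732 rad (99.2°).
Interpolate at f = 0.74 with slerp weights a = sin((1−f)δ)/sin δ ≈ 0.441, b = sin(fδ)/sin δ ≈ 0.971.
p = a·p₁ + b·p₂ ≈ (-0.809, 0.568, -0.152); φ = arcsin(p_z) ≈ -8.76°, λ = atan2(p_y, p_x) ≈ 144.90°.

≈ 9°S, 145°E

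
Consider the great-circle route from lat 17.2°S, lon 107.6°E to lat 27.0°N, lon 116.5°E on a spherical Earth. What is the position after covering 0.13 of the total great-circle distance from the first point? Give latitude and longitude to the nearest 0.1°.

≈ lat 11.5°S, lon 108.8°E

Convert each endpoint to a unit vector on the sphere (x = cos φ cos λ, y = cos φ sin λ, z = sin φ).
The central angle between the endpoints is δ = arccos(p₁·p₂) ≈ 0.786 rad (45.0°).
Interpolate at f = 0.13 with slerp weights a = sin((1−f)δ)/sin δ ≈ 0.893, b = sin(fδ)/sin δ ≈ 0.144.
p = a·p₁ + b·p₂ ≈ (-0.315, 0.928, -0.199); φ = arcsin(p_z) ≈ -11.45°, λ = atan2(p_y, p_x) ≈ 108.76°.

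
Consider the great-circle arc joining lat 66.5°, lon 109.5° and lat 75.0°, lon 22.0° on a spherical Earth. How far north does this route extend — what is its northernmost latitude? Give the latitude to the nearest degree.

≈ 77°

The great circle lies in the plane with unit normal n̂ = (p₁ × p₂)/|p₁ × p₂|.
Here n̂_z ≈ -0.226; the vertex latitude is φ_max = arccos|n̂_z| ≈ 76.9°.
Check via Clairaut: cos φ_max = |cos φ₁| · sin C = cos(66.5°)·sin(34.6°) ≈ 0.226, again giving ≈ 76.9°.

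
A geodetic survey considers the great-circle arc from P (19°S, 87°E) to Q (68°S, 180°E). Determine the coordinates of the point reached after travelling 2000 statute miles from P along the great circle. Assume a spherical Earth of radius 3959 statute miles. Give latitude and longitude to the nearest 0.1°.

≈ (44.9°S, 102.5°E)

Write both endpoints as unit vectors p₁, p₂ with components (cos φ cos λ, cos φ sin λ, sin φ).
The central angle between the endpoints is δ = arccos(p₁·p₂) ≈ 1.284 rad (73.5°). The total great-circle distance is δ·R ≈ 1.284 × 3959 ≈ 5082 mi, so the target fraction is f = 2000/5082 ≈ 0.394.
Interpolate at f ≈ 0.394 with slerp weights a = sin((1−f)δ)/sin δ ≈ 0.732, b = sin(fδ)/sin δ ≈ 0.505.
p = a·p₁ + b·p₂ ≈ (-0.153, 0.691, -0.706); φ = arcsin(p_z) ≈ -44.93°, λ = atan2(p_y, p_x) ≈ 102.47°.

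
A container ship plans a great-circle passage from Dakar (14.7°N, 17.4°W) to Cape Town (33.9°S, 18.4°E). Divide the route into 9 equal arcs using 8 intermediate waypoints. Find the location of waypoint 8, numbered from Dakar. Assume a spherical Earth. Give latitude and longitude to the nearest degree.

Convert each endpoint to a unit vector on the sphere (x = cos φ cos λ, y = cos φ sin λ, z = sin φ).
The central angle between the endpoints is δ = arccos(p₁·p₂) ≈ 1.036 rad (59.4°).
Interpolate at f = 8/9 with slerp weights a = sin((1−f)δ)/sin δ ≈ 0.133, b = sin(fδ)/sin δ ≈ 0.925.
p = a·p₁ + b·p₂ ≈ (0.852, 0.204, -0.482); φ = arcsin(p_z) ≈ -28.83°, λ = atan2(p_y, p_x) ≈ 13.45°.

≈ 29°S, 13°E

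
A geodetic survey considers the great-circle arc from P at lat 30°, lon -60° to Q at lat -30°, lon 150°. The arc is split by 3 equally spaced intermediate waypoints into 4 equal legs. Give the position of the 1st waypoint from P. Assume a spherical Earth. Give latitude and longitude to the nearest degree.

≈ lat 19°, lon -101°

From cos δ = sin φ₁ sin φ₂ + cos φ₁ cos φ₂ cos Δλ, the central angle is δ ≈ 2.689 rad (154.1°).
Interpolate at f = 1/4 with slerp weights a = sin((1−f)δ)/sin δ ≈ 2.065, b = sin(fδ)/sin δ ≈ 1.426.
p = a·p₁ + b·p₂ ≈ (-0.175, -0.931, 0.320); φ = arcsin(p_z) ≈ 18.64°, λ = atan2(p_y, p_x) ≈ -100.65°.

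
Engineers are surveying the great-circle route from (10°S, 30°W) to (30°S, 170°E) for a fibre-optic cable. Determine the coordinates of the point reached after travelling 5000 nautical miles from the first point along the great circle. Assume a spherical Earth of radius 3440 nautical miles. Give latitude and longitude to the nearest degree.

Write both endpoints as unit vectors p₁, p₂ with components (cos φ cos λ, cos φ sin λ, sin φ).
The central angle between the endpoints is δ = arccos(p₁·p₂) ≈ 2.367 rad (135.6°). The total great-circle distance is δ·R ≈ 2.367 × 3440 ≈ 8142 nmi, so the target fraction is f = 5000/8142 ≈ 0.614.
Interpolate at f ≈ 0.614 with slerp weights a = sin((1−f)δ)/sin δ ≈ 1.132, b = sin(fδ)/sin δ ≈ 1.420.
p = a·p₁ + b·p₂ ≈ (-0.246, -0.344, -0.906); φ = arcsin(p_z) ≈ -65.01°, λ = atan2(p_y, p_x) ≈ -125.56°.

≈ (65°S, 126°W)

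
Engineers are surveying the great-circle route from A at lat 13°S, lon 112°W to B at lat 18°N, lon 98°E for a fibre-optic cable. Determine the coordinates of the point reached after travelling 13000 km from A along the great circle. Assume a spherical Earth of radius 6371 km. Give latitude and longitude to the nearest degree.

Convert each endpoint to a unit vector on the sphere (x = cos φ cos λ, y = cos φ sin λ, z = sin φ).
The central angle between the endpoints is δ = arccos(p₁·p₂) ≈ 2.630 rad (150.7°). The total great-circle distance is δ·R ≈ 2.630 × 6371 ≈ 16757 km, so the target fraction is f = 13000/16757 ≈ 0.776.
Interpolate at f ≈ 0.776 with slerp weights a = sin((1−f)δ)/sin δ ≈ 1.136, b = sin(fδ)/sin δ ≈ 1.822.
p = a·p₁ + b·p₂ ≈ (-0.656, 0.689, 0.307); φ = arcsin(p_z) ≈ 17.90°, λ = atan2(p_y, p_x) ≈ 133.57°.

≈ lat 18°N, lon 134°E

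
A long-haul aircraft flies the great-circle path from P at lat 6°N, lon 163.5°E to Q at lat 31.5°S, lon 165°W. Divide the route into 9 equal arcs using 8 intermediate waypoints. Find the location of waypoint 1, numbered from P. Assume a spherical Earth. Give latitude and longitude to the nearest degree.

Write both endpoints as unit vectors p₁, p₂ with components (cos φ cos λ, cos φ sin λ, sin φ).
The central angle between the endpoints is δ = arccos(p₁·p₂) ≈ 0.839 rad (48.1°).
Interpolate at f = 1/9 with slerp weights a = sin((1−f)δ)/sin δ ≈ 0.912, b = sin(fδ)/sin δ ≈ 0.125.
p = a·p₁ + b·p₂ ≈ (-0.973, 0.230, 0.030); φ = arcsin(p_z) ≈ 1.72°, λ = atan2(p_y, p_x) ≈ 166.70°.

≈ lat 2°N, lon 167°E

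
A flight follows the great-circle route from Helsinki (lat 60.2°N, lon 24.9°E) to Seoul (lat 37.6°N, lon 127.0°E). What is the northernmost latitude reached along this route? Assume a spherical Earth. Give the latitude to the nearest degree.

≈ 65°N

The great circle lies in the plane with unit normal n̂ = (p₁ × p₂)/|p₁ × p₂|.
Here n̂_z ≈ +0.430; the vertex latitude is φ_max = arccos|n̂_z| ≈ 64.5°.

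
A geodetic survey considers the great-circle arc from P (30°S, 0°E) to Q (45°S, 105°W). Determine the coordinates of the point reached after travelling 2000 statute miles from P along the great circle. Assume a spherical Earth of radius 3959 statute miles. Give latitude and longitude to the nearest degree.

The haversine formula gives a central angle δ ≈ 1.374 rad (78.8°) between the endpoints. The total great-circle distance is δ·R ≈ 1.374 × 3959 ≈ 5442 mi, so the target fraction is f = 2000/5442 ≈ 0.368.
Interpolate at f ≈ 0.368 with slerp weights a = sin((1−f)δ)/sin δ ≈ 0.779, b = sin(fδ)/sin δ ≈ 0.493.
p = a·p₁ + b·p₂ ≈ (0.584, -0.337, -0.738); φ = arcsin(p_z) ≈ -47.59°, λ = atan2(p_y, p_x) ≈ -29.98°.

≈ (48°S, 30°W)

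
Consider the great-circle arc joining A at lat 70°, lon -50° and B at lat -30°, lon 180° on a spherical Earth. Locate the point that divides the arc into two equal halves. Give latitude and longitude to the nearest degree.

≈ lat 32°, lon -158°

Write both endpoints as unit vectors p₁, p₂ with components (cos φ cos λ, cos φ sin λ, sin φ).
The central angle between the endpoints is δ = arccos(p₁·p₂) ≈ 2.292 rad (131.3°).
Interpolate at f = 1/2 with slerp weights a = sin((1−f)δ)/sin δ ≈ 1.213, b = sin(fδ)/sin δ ≈ 1.213.
p = a·p₁ + b·p₂ ≈ (-0.784, -0.318, 0.533); φ = arcsin(p_z) ≈ 32.23°, λ = atan2(p_y, p_x) ≈ -157.93°.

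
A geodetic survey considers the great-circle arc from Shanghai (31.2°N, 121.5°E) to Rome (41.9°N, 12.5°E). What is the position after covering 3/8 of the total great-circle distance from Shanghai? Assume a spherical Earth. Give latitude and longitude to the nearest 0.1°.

From cos δ = sin φ₁ sin φ₂ + cos φ₁ cos φ₂ cos Δλ, the central angle is δ ≈ 1.432 rad (82.0°).
Interpolate at f = 3/8 with slerp weights a = sin((1−f)δ)/sin δ ≈ 0.788, b = sin(fδ)/sin δ ≈ 0.516.
p = a·p₁ + b·p₂ ≈ (0.023, 0.658, 0.753); φ = arcsin(p_z) ≈ 48.85°, λ = atan2(p_y, p_x) ≈ 87.98°.

≈ (48.8°N, 88.0°E)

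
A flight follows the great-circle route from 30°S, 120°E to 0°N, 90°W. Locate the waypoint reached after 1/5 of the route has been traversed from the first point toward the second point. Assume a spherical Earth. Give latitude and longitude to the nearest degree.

≈ 45°S, 150°E

From cos δ = sin φ₁ sin φ₂ + cos φ₁ cos φ₂ cos Δλ, the central angle is δ ≈ 2.419 rad (138.6°).
Interpolate at f = 1/5 with slerp weights a = sin((1−f)δ)/sin δ ≈ 1.413, b = sin(fδ)/sin δ ≈ 0.703.
p = a·p₁ + b·p₂ ≈ (-0.612, 0.356, -0.706); φ = arcsin(p_z) ≈ -44.94°, λ = atan2(p_y, p_x) ≈ 149.78°.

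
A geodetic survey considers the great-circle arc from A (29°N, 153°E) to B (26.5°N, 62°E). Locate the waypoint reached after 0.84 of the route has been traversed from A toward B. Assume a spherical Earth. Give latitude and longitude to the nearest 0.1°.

≈ (31.5°N, 75.1°E)

The haversine formula gives a central angle δ ≈ 1.367 rad (78.3°) between the endpoints.
Interpolate at f = 0.84 with slerp weights a = sin((1−f)δ)/sin δ ≈ 0.222, b = sin(fδ)/sin δ ≈ 0.931.
p = a·p₁ + b·p₂ ≈ (0.219, 0.824, 0.523); φ = arcsin(p_z) ≈ 31.53°, λ = atan2(p_y, p_x) ≈ 75.14°.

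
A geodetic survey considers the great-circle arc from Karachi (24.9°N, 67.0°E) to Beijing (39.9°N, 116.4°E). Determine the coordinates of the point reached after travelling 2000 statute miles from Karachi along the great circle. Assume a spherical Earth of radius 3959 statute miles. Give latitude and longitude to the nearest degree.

≈ 37°N, 98°E

From cos δ = sin φ₁ sin φ₂ + cos φ₁ cos φ₂ cos Δλ, the central angle is δ ≈ 0.763 rad (43.7°). The total great-circle distance is δ·R ≈ 0.763 × 3959 ≈ 3020 mi, so the target fraction is f = 2000/3020 ≈ 0.662.
Interpolate at f ≈ 0.662 with slerp weights a = sin((1−f)δ)/sin δ ≈ 0.369, b = sin(fδ)/sin δ ≈ 0.700.
p = a·p₁ + b·p₂ ≈ (-0.108, 0.789, 0.605); φ = arcsin(p_z) ≈ 37.20°, λ = atan2(p_y, p_x) ≈ 97.81°.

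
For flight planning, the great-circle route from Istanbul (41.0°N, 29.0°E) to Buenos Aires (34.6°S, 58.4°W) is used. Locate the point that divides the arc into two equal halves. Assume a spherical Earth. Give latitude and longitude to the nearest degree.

≈ 4°N, 17°W

Write both endpoints as unit vectors p₁, p₂ with components (cos φ cos λ, cos φ sin λ, sin φ).
The central angle between the endpoints is δ = arccos(p₁·p₂) ≈ 1.922 rad (110.1°).
Interpolate at f = 1/2 with slerp weights a = sin((1−f)δ)/sin δ ≈ 0.873, b = sin(fδ)/sin δ ≈ 0.873.
p = a·p₁ + b·p₂ ≈ (0.953, -0.293, 0.077); φ = arcsin(p_z) ≈ 4.42°, λ = atan2(p_y, p_x) ≈ -17.07°.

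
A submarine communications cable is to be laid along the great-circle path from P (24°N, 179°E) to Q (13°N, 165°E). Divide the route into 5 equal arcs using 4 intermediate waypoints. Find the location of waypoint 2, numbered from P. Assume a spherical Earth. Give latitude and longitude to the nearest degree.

Write both endpoints as unit vectors p₁, p₂ with components (cos φ cos λ, cos φ sin λ, sin φ).
The central angle between the endpoints is δ = arccos(p₁·p₂) ≈ 0.301 rad (17.2°).
Interpolate at f = 2/5 with slerp weights a = sin((1−f)δ)/sin δ ≈ 0.606, b = sin(fδ)/sin δ ≈ 0.405.
p = a·p₁ + b·p₂ ≈ (-0.935, 0.112, 0.338); φ = arcsin(p_z) ≈ 19.73°, λ = atan2(p_y, p_x) ≈ 173.18°.

≈ (20°N, 173°E)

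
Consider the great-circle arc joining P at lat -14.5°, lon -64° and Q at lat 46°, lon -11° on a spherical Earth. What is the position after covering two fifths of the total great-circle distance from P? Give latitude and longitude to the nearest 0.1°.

Write both endpoints as unit vectors p₁, p₂ with components (cos φ cos λ, cos φ sin λ, sin φ).
The central angle between the endpoints is δ = arccos(p₁·p₂) ≈ 1.344 rad (77.0°).
Interpolate at f = 2/5 with slerp weights a = sin((1−f)δ)/sin δ ≈ 0.741, b = sin(fδ)/sin δ ≈ 0.526.
p = a·p₁ + b·p₂ ≈ (0.673, -0.714, 0.193); φ = arcsin(p_z) ≈ 11.10°, λ = atan2(p_y, p_x) ≈ -46.71°.

≈ lat 11.1°, lon -46.7°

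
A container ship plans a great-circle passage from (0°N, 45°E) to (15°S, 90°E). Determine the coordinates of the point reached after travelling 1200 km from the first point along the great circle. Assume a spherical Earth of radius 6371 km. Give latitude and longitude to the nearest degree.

The haversine formula gives a central angle δ ≈ 0.819 rad (46.9°) between the endpoints. The total great-circle distance is δ·R ≈ 0.819 × 6371 ≈ 5217 km, so the target fraction is f = 1200/5217 ≈ 0.230.
Interpolate at f ≈ 0.230 with slerp weights a = sin((1−f)δ)/sin δ ≈ 0.807, b = sin(fδ)/sin δ ≈ 0.256.
p = a·p₁ + b·p₂ ≈ (0.571, 0.818, -0.066); φ = arcsin(p_z) ≈ -3.80°, λ = atan2(p_y, p_x) ≈ 55.11°.

≈ (4°S, 55°E)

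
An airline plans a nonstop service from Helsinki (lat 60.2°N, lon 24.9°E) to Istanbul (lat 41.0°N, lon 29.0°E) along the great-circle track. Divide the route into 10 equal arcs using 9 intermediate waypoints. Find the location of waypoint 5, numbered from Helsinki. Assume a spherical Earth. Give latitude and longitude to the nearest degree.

Write both endpoints as unit vectors p₁, p₂ with components (cos φ cos λ, cos φ sin λ, sin φ).
The central angle between the endpoints is δ = arccos(p₁·p₂) ≈ 0.338 rad (19.4°).
Interpolate at f = 5/10 with slerp weights a = sin((1−f)δ)/sin δ ≈ 0.507, b = sin(fδ)/sin δ ≈ 0.507.
p = a·p₁ + b·p₂ ≈ (0.563, 0.292, 0.773); φ = arcsin(p_z) ≈ 50.62°, λ = atan2(p_y, p_x) ≈ 27.37°.

≈ lat 51°N, lon 27°E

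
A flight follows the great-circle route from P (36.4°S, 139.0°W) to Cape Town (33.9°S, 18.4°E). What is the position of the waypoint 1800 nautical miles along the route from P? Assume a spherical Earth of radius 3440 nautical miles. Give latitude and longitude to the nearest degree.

Write both endpoints as unit vectors p₁, p₂ with components (cos φ cos λ, cos φ sin λ, sin φ).
The central angle between the endpoints is δ = arccos(p₁·p₂) ≈ 1.861 rad (106.6°). The total great-circle distance is δ·R ≈ 1.861 × 3440 ≈ 6401 nmi, so the target fraction is f = 1800/6401 ≈ 0.281.
Interpolate at f ≈ 0.281 with slerp weights a = sin((1−f)δ)/sin δ ≈ 1.015, b = sin(fδ)/sin δ ≈ 0.521.
p = a·p₁ + b·p₂ ≈ (-0.206, -0.399, -0.893); φ = arcsin(p_z) ≈ -63.29°, λ = atan2(p_y, p_x) ≈ -117.28°.

≈ (63°S, 117°W)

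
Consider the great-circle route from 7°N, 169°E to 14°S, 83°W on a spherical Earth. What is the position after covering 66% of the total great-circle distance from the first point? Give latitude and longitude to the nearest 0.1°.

Write both endpoints as unit vectors p₁, p₂ with components (cos φ cos λ, cos φ sin λ, sin φ).
The central angle between the endpoints is δ = arccos(p₁·p₂) ≈ 1.904 rad (109.1°).
Interpolate at f = 0.66 with slerp weights a = sin((1−f)δ)/sin δ ≈ 0.638, b = sin(fδ)/sin δ ≈ 1.006.
p = a·p₁ + b·p₂ ≈ (-0.503, -0.848, -0.166); φ = arcsin(p_z) ≈ -9.54°, λ = atan2(p_y, p_x) ≈ -120.65°.

≈ 9.5°S, 120.7°W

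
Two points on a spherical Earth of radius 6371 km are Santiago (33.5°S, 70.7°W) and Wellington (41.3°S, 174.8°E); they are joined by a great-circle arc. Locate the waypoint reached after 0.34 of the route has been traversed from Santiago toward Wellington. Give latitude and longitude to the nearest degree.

Write both endpoints as unit vectors p₁, p₂ with components (cos φ cos λ, cos φ sin λ, sin φ).
The central angle between the endpoints is δ = arccos(p₁·p₂) ≈ 1.466 rad (84.0°).
Interpolate at f = 0.34 with slerp weights a = sin((1−f)δ)/sin δ ≈ 0.828, b = sin(fδ)/sin δ ≈ 0.481.
p = a·p₁ + b·p₂ ≈ (-0.131, -0.619, -0.774); φ = arcsin(p_z) ≈ -50.74°, λ = atan2(p_y, p_x) ≈ -101.99°.

≈ (51°S, 102°W)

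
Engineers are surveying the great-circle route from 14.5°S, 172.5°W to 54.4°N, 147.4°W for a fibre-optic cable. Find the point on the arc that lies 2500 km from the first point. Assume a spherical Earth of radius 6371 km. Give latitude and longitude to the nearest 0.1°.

Write both endpoints as unit vectors p₁, p₂ with components (cos φ cos λ, cos φ sin λ, sin φ).
The central angle between the endpoints is δ = arccos(p₁·p₂) ≈ 1.259 rad (72.1°). The total great-circle distance is δ·R ≈ 1.259 × 6371 ≈ 8021 km, so the target fraction is f = 2500/8021 ≈ 0.312.
Interpolate at f ≈ 0.312 with slerp weights a = sin((1−f)δ)/sin δ ≈ 0.801, b = sin(fδ)/sin δ ≈ 0.402.
p = a·p₁ + b·p₂ ≈ (-0.966, -0.227, 0.126); φ = arcsin(p_z) ≈ 7.25°, λ = atan2(p_y, p_x) ≈ -166.76°.

≈ 7.3°N, 166.8°W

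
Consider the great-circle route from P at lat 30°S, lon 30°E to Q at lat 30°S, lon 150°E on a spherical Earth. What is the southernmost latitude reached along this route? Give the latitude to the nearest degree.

≈ 49°S

The great circle lies in the plane with unit normal n̂ = (p₁ × p₂)/|p₁ × p₂|.
Here n̂_z ≈ +0.655; the vertex latitude is φ_max = arccos|n̂_z| ≈ 49.1°.
Check via Clairaut: cos φ_max = |cos φ₁| · sin C = cos(30.0°)·sin(130.9°) ≈ 0.655, again giving ≈ 49.1°.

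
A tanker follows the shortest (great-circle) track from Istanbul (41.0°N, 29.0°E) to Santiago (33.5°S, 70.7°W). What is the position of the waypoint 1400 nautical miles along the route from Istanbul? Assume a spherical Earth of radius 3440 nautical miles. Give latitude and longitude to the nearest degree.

≈ (30°N, 4°E)

From cos δ = sin φ₁ sin φ₂ + cos φ₁ cos φ₂ cos Δλ, the central angle is δ ≈ 2.058 rad (117.9°). The total great-circle distance is δ·R ≈ 2.058 × 3440 ≈ 7079 nmi, so the target fraction is f = 1400/7079 ≈ 0.198.
Interpolate at f ≈ 0.198 with slerp weights a = sin((1−f)δ)/sin δ ≈ 1.128, b = sin(fδ)/sin δ ≈ 0.448.
p = a·p₁ + b·p₂ ≈ (0.868, 0.060, 0.493); φ = arcsin(p_z) ≈ 29.53°, λ = atan2(p_y, p_x) ≈ 3.97°.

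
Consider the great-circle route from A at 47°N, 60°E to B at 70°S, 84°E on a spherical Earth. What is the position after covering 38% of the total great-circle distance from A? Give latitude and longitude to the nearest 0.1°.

The haversine formula gives a central angle δ ≈ 2.065 rad (118.3°) between the endpoints.
Interpolate at f = 0.38 with slerp weights a = sin((1−f)δ)/sin δ ≈ 1.088, b = sin(fδ)/sin δ ≈ 0.803.
p = a·p₁ + b·p₂ ≈ (0.400, 0.916, 0.042); φ = arcsin(p_z) ≈ 2.39°, λ = atan2(p_y, p_x) ≈ 66.42°.

≈ 2.4°N, 66.4°E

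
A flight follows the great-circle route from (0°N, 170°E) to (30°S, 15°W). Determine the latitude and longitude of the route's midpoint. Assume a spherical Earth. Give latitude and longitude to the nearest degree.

≈ (73°S, 161°W)

Convert each endpoint to a unit vector on the sphere (x = cos φ cos λ, y = cos φ sin λ, z = sin φ).
The central angle between the endpoints is δ = arccos(p₁·p₂) ≈ 2.611 rad (149.6°).
Interpolate at f = 1/2 with slerp weights a = sin((1−f)δ)/sin δ ≈ 1.909, b = sin(fδ)/sin δ ≈ 1.909.
p = a·p₁ + b·p₂ ≈ (-0.283, -0.096, -0.954); φ = arcsin(p_z) ≈ -72.60°, λ = atan2(p_y, p_x) ≈ -161.20°.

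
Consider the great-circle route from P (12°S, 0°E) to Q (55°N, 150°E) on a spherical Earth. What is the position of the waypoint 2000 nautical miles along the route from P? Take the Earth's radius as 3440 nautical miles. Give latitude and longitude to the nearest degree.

Write both endpoints as unit vectors p₁, p₂ with components (cos φ cos λ, cos φ sin λ, sin φ).
The central angle between the endpoints is δ = arccos(p₁·p₂) ≈ 2.287 rad (131.0°). The total great-circle distance is δ·R ≈ 2.287 × 3440 ≈ 7866 nmi, so the target fraction is f = 2000/7866 ≈ 0.254.
Interpolate at f ≈ 0.254 with slerp weights a = sin((1−f)δ)/sin δ ≈ 1.313, b = sin(fδ)/sin δ ≈ 0.728.
p = a·p₁ + b·p₂ ≈ (0.923, 0.209, 0.323); φ = arcsin(p_z) ≈ 18.85°, λ = atan2(p_y, p_x) ≈ 12.74°.

≈ (19°N, 13°E)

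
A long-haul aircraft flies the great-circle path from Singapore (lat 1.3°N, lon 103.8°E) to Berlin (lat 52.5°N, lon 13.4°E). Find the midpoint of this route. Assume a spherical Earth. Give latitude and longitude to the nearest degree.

The haversine formula gives a central angle δ ≈ 1.557 rad (89.2°) between the endpoints.
Interpolate at f = 1/2 with slerp weights a = sin((1−f)δ)/sin δ ≈ 0.702, b = sin(fδ)/sin δ ≈ 0.702.
p = a·p₁ + b·p₂ ≈ (0.248, 0.781, 0.573); φ = arcsin(p_z) ≈ 34.97°, λ = atan2(p_y, p_x) ≈ 72.35°.

≈ lat 35°N, lon 72°E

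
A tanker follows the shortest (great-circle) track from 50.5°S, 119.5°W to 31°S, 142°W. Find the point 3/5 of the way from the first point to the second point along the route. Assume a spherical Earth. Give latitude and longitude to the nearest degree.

Convert each endpoint to a unit vector on the sphere (x = cos φ cos λ, y = cos φ sin λ, z = sin φ).
The central angle between the endpoints is δ = arccos(p₁·p₂) ≈ 0.448 rad (25.7°).
Interpolate at f = 3/5 with slerp weights a = sin((1−f)δ)/sin δ ≈ 0.412, b = sin(fδ)/sin δ ≈ 0.613.
p = a·p₁ + b·p₂ ≈ (-0.543, -0.551, -0.633); φ = arcsin(p_z) ≈ -39.30°, λ = atan2(p_y, p_x) ≈ -134.56°.

≈ 39°S, 135°W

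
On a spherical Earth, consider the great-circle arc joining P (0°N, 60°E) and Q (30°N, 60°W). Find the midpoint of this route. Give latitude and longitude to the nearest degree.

≈ (28°N, 7°E)

Write both endpoints as unit vectors p₁, p₂ with components (cos φ cos λ, cos φ sin λ, sin φ).
The central angle between the endpoints is δ = arccos(p₁·p₂) ≈ 2.019 rad (115.7°).
Interpolate at f = 1/2 with slerp weights a = sin((1−f)δ)/sin δ ≈ 0.939, b = sin(fδ)/sin δ ≈ 0.939.
p = a·p₁ + b·p₂ ≈ (0.876, 0.109, 0.470); φ = arcsin(p_z) ≈ 28.00°, λ = atan2(p_y, p_x) ≈ 7.09°.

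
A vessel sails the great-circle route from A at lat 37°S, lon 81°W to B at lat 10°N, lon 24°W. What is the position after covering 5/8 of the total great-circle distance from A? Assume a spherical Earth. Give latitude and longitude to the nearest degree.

≈ lat 9°S, lon 43°W

Convert each endpoint to a unit vector on the sphere (x = cos φ cos λ, y = cos φ sin λ, z = sin φ).
The central angle between the endpoints is δ = arccos(p₁·p₂) ≈ 1.241 rad (71.1°).
Interpolate at f = 5/8 with slerp weights a = sin((1−f)δ)/sin δ ≈ 0.474, b = sin(fδ)/sin δ ≈ 0.740.
p = a·p₁ + b·p₂ ≈ (0.725, -0.671, -0.157); φ = arcsin(p_z) ≈ -9.03°, λ = atan2(p_y, p_x) ≈ -42.76°.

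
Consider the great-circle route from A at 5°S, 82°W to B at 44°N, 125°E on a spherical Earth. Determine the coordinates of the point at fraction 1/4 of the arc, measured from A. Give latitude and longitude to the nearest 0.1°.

Write both endpoints as unit vectors p₁, p₂ with components (cos φ cos λ, cos φ sin λ, sin φ).
The central angle between the endpoints is δ = arccos(p₁·p₂) ≈ 2.345 rad (134.4°).
Interpolate at f = 1/4 with slerp weights a = sin((1−f)δ)/sin δ ≈ 1.374, b = sin(fδ)/sin δ ≈ 0.774.
p = a·p₁ + b·p₂ ≈ (-0.129, -0.899, 0.418); φ = arcsin(p_z) ≈ 24.69°, λ = atan2(p_y, p_x) ≈ -98.14°.

≈ 24.7°N, 98.1°W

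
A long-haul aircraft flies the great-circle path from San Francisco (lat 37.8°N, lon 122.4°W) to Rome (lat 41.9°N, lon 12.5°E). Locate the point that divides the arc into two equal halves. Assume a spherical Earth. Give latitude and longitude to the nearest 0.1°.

≈ lat 65.3°N, lon 59.1°W

From cos δ = sin φ₁ sin φ₂ + cos φ₁ cos φ₂ cos Δλ, the central angle is δ ≈ 1.577 rad (90.3°).
Interpolate at f = 1/2 with slerp weights a = sin((1−f)δ)/sin δ ≈ 0.709, b = sin(fδ)/sin δ ≈ 0.709.
p = a·p₁ + b·p₂ ≈ (0.215, -0.359, 0.908); φ = arcsin(p_z) ≈ 65.27°, λ = atan2(p_y, p_x) ≈ -59.07°.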